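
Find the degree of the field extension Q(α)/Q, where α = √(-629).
[Q(α):Q] = 2

[Q(α):Q] equals the degree of the minimal polynomial of α. Here α^2 = -629 and x^2 + 629 is irreducible (d = -629 is squarefree, ≠ 1, hence not a square), so deg(m_α) = 2. Thus [Q(α):Q] = 2.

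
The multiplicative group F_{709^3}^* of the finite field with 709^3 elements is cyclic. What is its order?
|F_{709^3}^*| = 356400828

F_{709^3} has 709^3 = 356400829 elements; its multiplicative group consists of all nonzero elements, so |F_{709^3}^*| = 356400829 - 1 = 356400828. (It is cyclic since any finite subgroup of the multiplicative group of a field is cyclic.)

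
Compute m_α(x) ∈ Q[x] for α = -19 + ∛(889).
m_α(x) = x^3 + 57x^2 + 1083x + 5970

Set β = α + 19 = ∛(889), so β^3 = 889. Then (α + 19)^3 - 889 = 0, i.e. α is a root of g(x) = (x + 19)^3 - 889 = x^3 + 57x^2 + 1083x + 5970. Since g(x) = h(x + 19) where h(x) = x^3 - 889, and h is irreducible over Q (because 889 is not a perfect cube, so h has no rational root, and a monic cubic with no rational root is irreducible), g is also irreducible (irreducibility is preserved under the substitution x → x + 19). Hence m_α(x) = x^3 + 57x^2 + 1083x + 5970.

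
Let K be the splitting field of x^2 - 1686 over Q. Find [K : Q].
[K : Q] = 2

f(x) = x^2 - 1686 factors as (x - √1686)(x + √1686). The splitting field is K = Q(√1686). Since 1686 is squarefree and > 1, it is not a perfect square, so x^2 - 1686 is irreducible over Q and [Q(√1686) : Q] = 2. Hence [K : Q] = 2.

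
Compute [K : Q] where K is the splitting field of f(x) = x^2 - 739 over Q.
[K : Q] = 2

f(x) = x^2 - 739 factors as (x - √739)(x + √739). The splitting field is K = Q(√739). Since 739 is squarefree and > 1, it is not a perfect square, so x^2 - 739 is irreducible over Q and [Q(√739) : Q] = 2. Hence [K : Q] = 2.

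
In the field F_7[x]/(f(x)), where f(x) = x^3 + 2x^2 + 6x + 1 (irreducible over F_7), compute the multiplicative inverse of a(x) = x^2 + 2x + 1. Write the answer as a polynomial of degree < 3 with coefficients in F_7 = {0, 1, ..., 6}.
a(x)^(-1) ≡ 6x^2 + x + 2 (mod f(x))

Since f is irreducible over F_7, F_7[x]/(f) is a field and a(x) ≠ 0 has an inverse. Apply the extended Euclidean algorithm to f(x) and a(x) in F_7[x]: f(x) = (x)·a(x) + (5x + 1);  a(x) = (3x + 4)·(5x + 1) + (4). The last nonzero remainder is the constant 4 = gcd(f, a) in F_7. Back-substituting through the division chain expresses 4 = s(x)·a(x) + t(x)·f(x) with s(x) ≡ 3x^2 + 4x + 1 (mod f), so (3x^2 + 4x + 1)·a(x) ≡ 4 (mod f). Multiplying by 4^(-1) ≡ 2 in F_7 gives a(x)^(-1) ≡ 2·(3x^2 + 4x + 1) ≡ 6x^2 + x + 2 (mod f). Check: (x^2 + 2x + 1)·(6x^2 + x + 2) = 6x^4 + 6x^3 + 3x^2 + 5x + 2 ≡ 1 (mod x^3 + 2x^2 + 6x + 1).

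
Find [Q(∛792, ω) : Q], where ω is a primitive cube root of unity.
[Q(∛792, ω) : Q] = 6

[Q(∛792):Q] = 3 (min poly x^3 - 792, irreducible since 792 is not a perfect cube). [Q(ω):Q] = 2 (min poly x^2 + x + 1). Since Q(∛792) ⊂ R and ω ∉ R, we have ω ∉ Q(∛792), so x^2 + x + 1 remains irreducible over Q(∛792) and [Q(∛792, ω) : Q(∛792)] = 2. By the tower law, [Q(∛792, ω) : Q] = 3 · 2 = 6. (In fact Q(∛792, ω) is the splitting field of x^3 - 792 over Q.)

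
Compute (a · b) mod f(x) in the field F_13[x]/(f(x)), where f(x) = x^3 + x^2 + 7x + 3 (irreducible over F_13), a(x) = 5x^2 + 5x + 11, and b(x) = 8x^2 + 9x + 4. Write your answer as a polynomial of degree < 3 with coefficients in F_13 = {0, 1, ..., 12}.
a · b ≡ 10x^2 + 9x (mod f(x))

Multiply in F_13[x]: a(x)·b(x) = (5x^2 + 5x + 11)·(8x^2 + 9x + 4) = x^4 + 7x^3 + 10x^2 + 2x + 5. This has degree ≥ 3, so divide by f(x) over F_13: x^4 + 7x^3 + 10x^2 + 2x + 5 = (x + 6)·(x^3 + x^2 + 7x + 3) + (10x^2 + 9x). Hence a·b ≡ 10x^2 + 9x (mod f). (F_13[x]/(f) is a field with 13^3 = 2197 elements since f is irreducible of degree 3.)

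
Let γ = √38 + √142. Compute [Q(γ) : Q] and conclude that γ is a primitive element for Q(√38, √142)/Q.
[Q(γ) : Q] = 4 (equivalently, Q(γ) = Q(√38, √142))

Obviously Q(γ) ⊆ Q(√38, √142), and [Q(√38, √142):Q] = 4 (since 38, 142 are distinct squarefree integers > 1 with 5396 not a perfect square). To show equality we compute the minimal polynomial of γ. From γ = √38 + √142: γ^2 = 38 + 2√(5396) + 142 = 180 + 2√(5396), so γ^2 - 180 = 2√(5396); squaring, (γ^2 - 180)^2 = 4·5396, i.e. γ^4 - 360γ^2 + 32400 - 21584 = 0, i.e. γ^4 - 360γ^2 + 10816 = 0. So γ is a root of x^4 - 360x^2 + 10816. This polynomial is irreducible over Q: it has no rational root (each ±√38 ± √142 is irrational), and any factorization into two quadratics over Q would force √(5396) ∈ Q (pairing opposite roots) or √38, √142 ∈ Q (other pairings), all impossible. Hence [Q(γ):Q] = 4 = [Q(√38, √142):Q], so Q(γ) = Q(√38, √142).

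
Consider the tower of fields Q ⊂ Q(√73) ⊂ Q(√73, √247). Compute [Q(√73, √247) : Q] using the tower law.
[Q(√73, √247) : Q] = 4

[Q(√73):Q] = 2 (min poly x^2 - 73, irreducible since 73 is squarefree > 1). For the top step, suppose √247 ∈ Q(√73), say √247 = c + d√73 with c, d ∈ Q. Squaring: 247 = c^2 + 73d^2 + 2cd√73. Since √73 ∉ Q this forces 2cd = 0. If d = 0 then √247 = c ∈ Q, contradicting 247 squarefree > 1. If c = 0 then 247 = 73d^2, so 73·247 = (73d)^2 is a perfect square in Q — but 73·247 = 18031 is not a perfect square (since 73 and 247 are distinct squarefree integers). Contradiction. Hence √247 ∉ Q(√73), so x^2 - 247 stays irreducible over Q(√73) and [Q(√73, √247) : Q(√73)] = 2. By the tower law, [Q(√73, √247) : Q] = 2 · 2 = 4.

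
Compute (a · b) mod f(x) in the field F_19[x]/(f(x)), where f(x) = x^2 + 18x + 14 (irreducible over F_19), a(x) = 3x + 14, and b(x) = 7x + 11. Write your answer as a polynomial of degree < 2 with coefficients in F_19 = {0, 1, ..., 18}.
a · b ≡ 12 (mod f(x))

Multiply in F_19[x]: a(x)·b(x) = (3x + 14)·(7x + 11) = 2x^2 + 17x + 2. This has degree ≥ 2, so divide by f(x) over F_19: 2x^2 + 17x + 2 = (2)·(x^2 + 18x + 14) + (12). Hence a·b ≡ 12 (mod f). (F_19[x]/(f) is a field with 19^2 = 361 elements since f is irreducible of degree 2.)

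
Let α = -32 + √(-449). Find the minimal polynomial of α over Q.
m_α(x) = x^2 + 64x + 1473

From α + 32 = √(-449), squaring gives (α + 32)^2 = -449, i.e. α^2 + 64α + 1024 = -449, so α^2 + 64α + 1473 = 0. The discriminant of x^2 + 64x + 1473 is (64)^2 - 4·(1473) = 4096 - 5892 = -1796, and 4·(-449) is not a perfect square in Q since -449 is squarefree and ≠ 1. Hence x^2 + 64x + 1473 is irreducible over Q and is the minimal polynomial of α.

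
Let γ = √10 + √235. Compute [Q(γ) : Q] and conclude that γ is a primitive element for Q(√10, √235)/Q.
[Q(γ) : Q] = 4 (equivalently, Q(γ) = Q(√10, √235))

Obviously Q(γ) ⊆ Q(√10, √235), and [Q(√10, √235):Q] = 4 (since 10, 235 are distinct squarefree integers > 1 with 2350 not a perfect square). To show equality we compute the minimal polynomial of γ. From γ = √10 + √235: γ^2 = 10 + 2√(2350) + 235 = 245 + 2√(2350), so γ^2 - 245 = 2√(2350); squaring, (γ^2 - 245)^2 = 4·2350, i.e. γ^4 - 490γ^2 + 60025 - 9400 = 0, i.e. γ^4 - 490γ^2 + 50625 = 0. So γ is a root of x^4 - 490x^2 + 50625. This polynomial is irreducible over Q: it has no rational root (each ±√10 ± √235 is irrational), and any factorization into two quadratics over Q would force √(2350) ∈ Q (pairing opposite roots) or √10, √235 ∈ Q (other pairings), all impossible. Hence [Q(γ):Q] = 4 = [Q(√10, √235):Q], so Q(γ) = Q(√10, √235).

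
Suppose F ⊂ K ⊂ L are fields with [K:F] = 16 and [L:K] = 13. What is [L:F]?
[L:F] = 208

The tower law says that for any tower of field extensions F ⊂ K ⊂ L with finite degrees, [L:F] = [L:K] · [K:F]. Here this gives [L:F] = 13 · 16 = 208.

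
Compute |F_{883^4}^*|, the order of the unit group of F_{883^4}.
|F_{883^4}^*| = 607914936720

F_{883^4} has 883^4 = 607914936721 elements; its multiplicative group consists of all nonzero elements, so |F_{883^4}^*| = 607914936721 - 1 = 607914936720. (It is cyclic since any finite subgroup of the multiplicative group of a field is cyclic.)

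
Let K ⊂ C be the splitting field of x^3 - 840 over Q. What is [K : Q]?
[K : Q] = 6

The roots of x^3 - 840 are ∛840, ω∛840, ω^2∛840 where ω = e^(2πi/3) is a primitive cube root of unity, so K = Q(∛840, ω). Now [Q(∛840):Q] = 3 (since 840 is not a perfect cube, x^3 - 840 is irreducible) and [Q(ω):Q] = 2. Both 2 and 3 divide [K:Q], and [K:Q] ≤ 3·2 = 6, so [K:Q] = 6. (Equivalently: Q(∛840) ⊂ R but ω ∉ R, so [K : Q(∛840)] = 2.)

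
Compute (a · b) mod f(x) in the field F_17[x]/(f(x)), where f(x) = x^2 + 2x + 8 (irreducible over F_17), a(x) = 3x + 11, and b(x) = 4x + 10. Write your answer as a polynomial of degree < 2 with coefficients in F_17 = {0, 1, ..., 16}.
a · b ≡ 16x + 14 (mod f(x))

Multiply in F_17[x]: a(x)·b(x) = (3x + 11)·(4x + 10) = 12x^2 + 6x + 8. This has degree ≥ 2, so divide by f(x) over F_17: 12x^2 + 6x + 8 = (12)·(x^2 + 2x + 8) + (16x + 14). Hence a·b ≡ 16x + 14 (mod f). (F_17[x]/(f) is a field with 17^2 = 289 elements since f is irreducible of degree 2.)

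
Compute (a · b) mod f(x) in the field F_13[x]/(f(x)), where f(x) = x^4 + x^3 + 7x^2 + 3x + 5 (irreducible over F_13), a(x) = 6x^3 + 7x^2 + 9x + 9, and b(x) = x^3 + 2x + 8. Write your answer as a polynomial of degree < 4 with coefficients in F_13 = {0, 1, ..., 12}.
a · b ≡ 3x^3 + 8x (mod f(x))

Multiply in F_13[x]: a(x)·b(x) = (6x^3 + 7x^2 + 9x + 9)·(x^3 + 2x + 8) = 6x^6 + 7x^5 + 8x^4 + 6x^3 + 9x^2 + 12x + 7. This has degree ≥ 4, so divide by f(x) over F_13: 6x^6 + 7x^5 + 8x^4 + 6x^3 + 9x^2 + 12x + 7 = (6x^2 + x + 4)·(x^4 + x^3 + 7x^2 + 3x + 5) + (3x^3 + 8x). Hence a·b ≡ 3x^3 + 8x (mod f). (F_13[x]/(f) is a field with 13^4 = 28561 elements since f is irreducible of degree 4.)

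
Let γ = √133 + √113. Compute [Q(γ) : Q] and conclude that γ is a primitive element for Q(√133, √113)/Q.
[Q(γ) : Q] = 4 (equivalently, Q(γ) = Q(√133, √113))

Obviously Q(γ) ⊆ Q(√133, √113), and [Q(√133, √113):Q] = 4 (since 133, 113 are distinct squarefree integers > 1 with 15029 not a perfect square). To show equality we compute the minimal polynomial of γ. From γ = √133 + √113: γ^2 = 133 + 2√(15029) + 113 = 246 + 2√(15029), so γ^2 - 246 = 2√(15029); squaring, (γ^2 - 246)^2 = 4·15029, i.e. γ^4 - 492γ^2 + 60516 - 60116 = 0, i.e. γ^4 - 492γ^2 + 400 = 0. So γ is a root of x^4 - 492x^2 + 400. This polynomial is irreducible over Q: it has no rational root (each ±√133 ± √113 is irrational), and any factorization into two quadratics over Q would force √(15029) ∈ Q (pairing opposite roots) or √133, √113 ∈ Q (other pairings), all impossible. Hence [Q(γ):Q] = 4 = [Q(√133, √113):Q], so Q(γ) = Q(√133, √113).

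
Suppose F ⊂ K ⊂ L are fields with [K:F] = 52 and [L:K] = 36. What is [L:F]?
[L:F] = 1872

The tower law says that for any tower of field extensions F ⊂ K ⊂ L with finite degrees, [L:F] = [L:K] · [K:F]. Here this gives [L:F] = 36 · 52 = 1872.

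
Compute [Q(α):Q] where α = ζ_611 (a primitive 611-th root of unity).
[Q(α):Q] = 552

The minimal polynomial of ζ_611 over Q is the 611-th cyclotomic polynomial Φ_611(x), which is irreducible over Q and has degree φ(611) = 552. Hence [Q(α):Q] = φ(611) = 552.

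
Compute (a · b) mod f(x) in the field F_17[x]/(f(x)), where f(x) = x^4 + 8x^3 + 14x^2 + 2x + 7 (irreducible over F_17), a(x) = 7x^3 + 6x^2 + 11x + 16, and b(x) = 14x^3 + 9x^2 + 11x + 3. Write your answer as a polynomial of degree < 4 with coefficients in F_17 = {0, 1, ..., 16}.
a · b ≡ 10x^3 + 12x^2 + 16x + 1 (mod f(x))

Multiply in F_17[x]: a(x)·b(x) = (7x^3 + 6x^2 + 11x + 16)·(14x^3 + 9x^2 + 11x + 3) = 13x^6 + 11x^5 + 13x^4 + 2x^3 + 11x^2 + 5x + 14. This has degree ≥ 4, so divide by f(x) over F_17: 13x^6 + 11x^5 + 13x^4 + 2x^3 + 11x^2 + 5x + 14 = (13x^2 + 9x + 14)·(x^4 + 8x^3 + 14x^2 + 2x + 7) + (10x^3 + 12x^2 + 16x + 1). Hence a·b ≡ 10x^3 + 12x^2 + 16x + 1 (mod f). (F_17[x]/(f) is a field with 17^4 = 83521 elements since f is irreducible of degree 4.)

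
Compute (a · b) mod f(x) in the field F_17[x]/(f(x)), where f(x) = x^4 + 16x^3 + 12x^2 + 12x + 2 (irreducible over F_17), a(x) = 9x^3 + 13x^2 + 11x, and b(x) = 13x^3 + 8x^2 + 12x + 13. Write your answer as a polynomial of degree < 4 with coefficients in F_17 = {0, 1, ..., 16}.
a · b ≡ 5x^3 + x + 5 (mod f(x))

Multiply in F_17[x]: a(x)·b(x) = (9x^3 + 13x^2 + 11x)·(13x^3 + 8x^2 + 12x + 13) = 15x^6 + 3x^5 + 15x^4 + 4x^3 + 12x^2 + 7x. This has degree ≥ 4, so divide by f(x) over F_17: 15x^6 + 3x^5 + 15x^4 + 4x^3 + 12x^2 + 7x = (15x^2 + x + 6)·(x^4 + 16x^3 + 12x^2 + 12x + 2) + (5x^3 + x + 5). Hence a·b ≡ 5x^3 + x + 5 (mod f). (F_17[x]/(f) is a field with 17^4 = 83521 elements since f is irreducible of degree 4.)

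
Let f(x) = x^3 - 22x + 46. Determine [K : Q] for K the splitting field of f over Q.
[K : Q] = 6

By the rational root test, any rational root of the monic integer polynomial f(x) = x^3 - 22x + 46 must be an integer dividing the constant term 46, i.e. one of ±{1, 2, 23, 46}. Evaluating: f(1) = 25, f(-1) = 67, f(2) = 10, f(-2) = 82, f(23) = 11707, f(-23) = -11615, f(46) = 96370, f(-46) = -96278; none is 0, so f has no rational root and is therefore irreducible over Q (a cubic with no linear factor over a field is irreducible). For an irreducible cubic, the Galois group is A_3 or S_3 according as the discriminant disc(f) = -4a^3 - 27b^2 = -4·(-22)^3 - 27·(46)^2 = -14540 is or is not a square in Q. Here disc(f) = -14540 is not a perfect square in Q, so the Galois group of f over Q is not contained in A_3 and must be all of S_3. The splitting field has degree |S_3| = 6 over Q, so [K : Q] = 6.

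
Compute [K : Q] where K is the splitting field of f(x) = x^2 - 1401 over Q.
[K : Q] = 2

f(x) = x^2 - 1401 factors as (x - √1401)(x + √1401). The splitting field is K = Q(√1401). Since 1401 is squarefree and > 1, it is not a perfect square, so x^2 - 1401 is irreducible over Q and [Q(√1401) : Q] = 2. Hence [K : Q] = 2.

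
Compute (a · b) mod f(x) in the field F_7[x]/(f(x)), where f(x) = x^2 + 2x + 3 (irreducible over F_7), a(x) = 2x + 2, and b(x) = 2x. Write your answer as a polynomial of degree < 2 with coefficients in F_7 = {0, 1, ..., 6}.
a · b ≡ 3x + 2 (mod f(x))

Multiply in F_7[x]: a(x)·b(x) = (2x + 2)·(2x) = 4x^2 + 4x. This has degree ≥ 2, so divide by f(x) over F_7: 4x^2 + 4x = (4)·(x^2 + 2x + 3) + (3x + 2). Hence a·b ≡ 3x + 2 (mod f). (F_7[x]/(f) is a field with 7^2 = 49 elements since f is irreducible of degree 2.)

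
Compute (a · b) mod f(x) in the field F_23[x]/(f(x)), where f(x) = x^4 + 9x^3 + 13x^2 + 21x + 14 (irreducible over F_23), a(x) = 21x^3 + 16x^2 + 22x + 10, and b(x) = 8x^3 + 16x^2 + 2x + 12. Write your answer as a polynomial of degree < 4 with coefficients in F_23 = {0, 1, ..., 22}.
a · b ≡ 10x^3 + 5x^2 + 17x + 20 (mod f(x))

Multiply in F_23[x]: a(x)·b(x) = (21x^3 + 16x^2 + 22x + 10)·(8x^3 + 16x^2 + 2x + 12) = 7x^6 + 4x^5 + 14x^4 + 3x^3 + 5x^2 + 8x + 5. This has degree ≥ 4, so divide by f(x) over F_23: 7x^6 + 4x^5 + 14x^4 + 3x^3 + 5x^2 + 8x + 5 = (7x^2 + 10x + 17)·(x^4 + 9x^3 + 13x^2 + 21x + 14) + (10x^3 + 5x^2 + 17x + 20). Hence a·b ≡ 10x^3 + 5x^2 + 17x + 20 (mod f). (F_23[x]/(f) is a field with 23^4 = 279841 elements since f is irreducible of degree 4.)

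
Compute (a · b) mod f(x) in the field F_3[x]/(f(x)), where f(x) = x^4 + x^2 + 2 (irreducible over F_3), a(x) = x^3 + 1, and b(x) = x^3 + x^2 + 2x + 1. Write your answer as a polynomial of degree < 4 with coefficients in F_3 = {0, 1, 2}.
a · b ≡ x^3 + x^2 + 2 (mod f(x))

Multiply in F_3[x]: a(x)·b(x) = (x^3 + 1)·(x^3 + x^2 + 2x + 1) = x^6 + x^5 + 2x^4 + 2x^3 + x^2 + 2x + 1. This has degree ≥ 4, so divide by f(x) over F_3: x^6 + x^5 + 2x^4 + 2x^3 + x^2 + 2x + 1 = (x^2 + x + 1)·(x^4 + x^2 + 2) + (x^3 + x^2 + 2). Hence a·b ≡ x^3 + x^2 + 2 (mod f). (F_3[x]/(f) is a field with 3^4 = 81 elements since f is irreducible of degree 4.)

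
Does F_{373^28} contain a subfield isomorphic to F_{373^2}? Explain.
Yes: F_{373^2} is a subfield of F_{373^28}

F_{p^m} embeds in F_{p^n} iff m | n (since F_{p^n} is the splitting field of x^(p^n) - x, and F_{p^m} ⊂ F_{p^n} forces p^n to be a power of p^m, i.e. m | n; conversely if m | n then every root of x^(p^m) - x is a root of x^(p^n) - x). Here 2 | 28 (since 28 = 14·2), so F_{373^2} is a subfield of F_{373^28}, and [F_{373^28} : F_{373^2}] = 28/2 = 14.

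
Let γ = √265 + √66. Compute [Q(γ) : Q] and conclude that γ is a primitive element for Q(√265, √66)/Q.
[Q(γ) : Q] = 4 (equivalently, Q(γ) = Q(√265, √66))

Obviously Q(γ) ⊆ Q(√265, √66), and [Q(√265, √66):Q] = 4 (since 265, 66 are distinct squarefree integers > 1 with 17490 not a perfect square). To show equality we compute the minimal polynomial of γ. From γ = √265 + √66: γ^2 = 265 + 2√(17490) + 66 = 331 + 2√(17490), so γ^2 - 331 = 2√(17490); squaring, (γ^2 - 331)^2 = 4·17490, i.e. γ^4 - 662γ^2 + 109561 - 69960 = 0, i.e. γ^4 - 662γ^2 + 39601 = 0. So γ is a root of x^4 - 662x^2 + 39601. This polynomial is irreducible over Q: it has no rational root (each ±√265 ± √66 is irrational), and any factorization into two quadratics over Q would force √(17490) ∈ Q (pairing opposite roots) or √265, √66 ∈ Q (other pairings), all impossible. Hence [Q(γ):Q] = 4 = [Q(√265, √66):Q], so Q(γ) = Q(√265, √66).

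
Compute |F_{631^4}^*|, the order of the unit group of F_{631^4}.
|F_{631^4}^*| = 158532181920

F_{631^4} has 631^4 = 158532181921 elements; its multiplicative group consists of all nonzero elements, so |F_{631^4}^*| = 158532181921 - 1 = 158532181920. (It is cyclic since any finite subgroup of the multiplicative group of a field is cyclic.)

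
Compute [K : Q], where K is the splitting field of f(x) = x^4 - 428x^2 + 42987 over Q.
[K : Q] = 4

Solving the quadratic in x^2: x^2 = (428 ± √(428^2 - 4·42987))/2 = (428 ± √11236)/2 = (428 ± 106)/2, giving x^2 = 267 or x^2 = 161. So f(x) = (x^2 - 267)(x^2 - 161) and the roots of f are ±√267, ±√161. Hence the splitting field is K = Q(√267, √161). Since 267 and 161 are distinct squarefree integers > 1, their product 42987 is not a perfect square, so √161 ∉ Q(√267). By the tower law [K:Q] = [Q(√267,√161):Q(√267)] · [Q(√267):Q] = 2 · 2 = 4.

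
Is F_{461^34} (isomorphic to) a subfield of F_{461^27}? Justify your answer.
No: F_{461^34} is not a subfield of F_{461^27}

F_{p^m} embeds in F_{p^n} iff m | n. Here 34 ∤ 27 (since 27 = 0·34 + 27 with remainder 27 ≠ 0), so F_{461^34} is not a subfield of F_{461^27}. Equivalently: if it were, the tower law would give 34 = [F_{461^34}:F_461] dividing [F_{461^27}:F_461] = 27, contradiction.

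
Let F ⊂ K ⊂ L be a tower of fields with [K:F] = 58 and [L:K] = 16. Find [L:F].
[L:F] = 928

The tower law says that for any tower of field extensions F ⊂ K ⊂ L with finite degrees, [L:F] = [L:K] · [K:F]. Here this gives [L:F] = 16 · 58 = 928.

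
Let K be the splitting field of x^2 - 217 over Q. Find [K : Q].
[K : Q] = 2

f(x) = x^2 - 217 factors as (x - √217)(x + √217). The splitting field is K = Q(√217). Since 217 is squarefree and > 1, it is not a perfect square, so x^2 - 217 is irreducible over Q and [Q(√217) : Q] = 2. Hence [K : Q] = 2.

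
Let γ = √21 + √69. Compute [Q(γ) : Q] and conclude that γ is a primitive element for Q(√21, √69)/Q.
[Q(γ) : Q] = 4 (equivalently, Q(γ) = Q(√21, √69))

Obviously Q(γ) ⊆ Q(√21, √69), and [Q(√21, √69):Q] = 4 (since 21, 69 are distinct squarefree integers > 1 with 1449 not a perfect square). To show equality we compute the minimal polynomial of γ. From γ = √21 + √69: γ^2 = 21 + 2√(1449) + 69 = 90 + 2√(1449), so γ^2 - 90 = 2√(1449); squaring, (γ^2 - 90)^2 = 4·1449, i.e. γ^4 - 180γ^2 + 8100 - 5796 = 0, i.e. γ^4 - 180γ^2 + 2304 = 0. So γ is a root of x^4 - 180x^2 + 2304. This polynomial is irreducible over Q: it has no rational root (each ±√21 ± √69 is irrational), and any factorization into two quadratics over Q would force √(1449) ∈ Q (pairing opposite roots) or √21, √69 ∈ Q (other pairings), all impossible. Hence [Q(γ):Q] = 4 = [Q(√21, √69):Q], so Q(γ) = Q(√21, √69).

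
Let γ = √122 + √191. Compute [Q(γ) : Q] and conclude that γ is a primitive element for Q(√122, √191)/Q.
[Q(γ) : Q] = 4 (equivalently, Q(γ) = Q(√122, √191))

Obviously Q(γ) ⊆ Q(√122, √191), and [Q(√122, √191):Q] = 4 (since 122, 191 are distinct squarefree integers > 1 with 23302 not a perfect square). To show equality we compute the minimal polynomial of γ. From γ = √122 + √191: γ^2 = 122 + 2√(23302) + 191 = 313 + 2√(23302), so γ^2 - 313 = 2√(23302); squaring, (γ^2 - 313)^2 = 4·23302, i.e. γ^4 - 626γ^2 + 97969 - 93208 = 0, i.e. γ^4 - 626γ^2 + 4761 = 0. So γ is a root of x^4 - 626x^2 + 4761. This polynomial is irreducible over Q: it has no rational root (each ±√122 ± √191 is irrational), and any factorization into two quadratics over Q would force √(23302) ∈ Q (pairing opposite roots) or √122, √191 ∈ Q (other pairings), all impossible. Hence [Q(γ):Q] = 4 = [Q(√122, √191):Q], so Q(γ) = Q(√122, √191).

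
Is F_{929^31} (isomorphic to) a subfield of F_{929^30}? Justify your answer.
No: F_{929^31} is not a subfield of F_{929^30}

F_{p^m} embeds in F_{p^n} iff m | n. Here 31 ∤ 30 (since 30 = 0·31 + 30 with remainder 30 ≠ 0), so F_{929^31} is not a subfield of F_{929^30}. Equivalently: if it were, the tower law would give 31 = [F_{929^31}:F_929] dividing [F_{929^30}:F_929] = 30, contradiction.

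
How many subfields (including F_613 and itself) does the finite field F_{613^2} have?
F_{613^2} has 2 subfields

The subfields of F_{p^n} are exactly the fields F_{p^d} for d | n (each is the fixed field of the unique index-d subgroup of Gal(F_{p^n}/F_p) ≅ Z/nZ). The divisors of n = 2 are {1, 2}, giving 2 subfields: F_{613^1}, F_{613^2}.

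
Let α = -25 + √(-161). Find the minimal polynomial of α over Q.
m_α(x) = x^2 + 50x + 786

From α + 25 = √(-161), squaring gives (α + 25)^2 = -161, i.e. α^2 + 50α + 625 = -161, so α^2 + 50α + 786 = 0. The discriminant of x^2 + 50x + 786 is (50)^2 - 4·(786) = 2500 - 3144 = -644, and 4·(-161) is not a perfect square in Q since -161 is squarefree and ≠ 1. Hence x^2 + 50x + 786 is irreducible over Q and is the minimal polynomial of α.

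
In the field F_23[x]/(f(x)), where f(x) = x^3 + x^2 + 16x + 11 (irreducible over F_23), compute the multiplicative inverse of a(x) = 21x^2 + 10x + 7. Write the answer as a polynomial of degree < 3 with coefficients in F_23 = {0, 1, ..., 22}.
a(x)^(-1) ≡ 9x^2 + 22x + 12 (mod f(x))

Since f is irreducible over F_23, F_23[x]/(f) is a field and a(x) ≠ 0 has an inverse. Apply the extended Euclidean algorithm to f(x) and a(x) in F_23[x]: f(x) = (11x + 20)·a(x) + (15x + 9);  a(x) = (6x + 17)·(15x + 9) + (15). The last nonzero remainder is the constant 15 = gcd(f, a) in F_23. Back-substituting through the division chain expresses 15 = s(x)·a(x) + t(x)·f(x) with s(x) ≡ 20x^2 + 8x + 19 (mod f), so (20x^2 + 8x + 19)·a(x) ≡ 15 (mod f). Multiplying by 15^(-1) ≡ 20 in F_23 gives a(x)^(-1) ≡ 20·(20x^2 + 8x + 19) ≡ 9x^2 + 22x + 12 (mod f). Check: (21x^2 + 10x + 7)·(9x^2 + 22x + 12) = 5x^4 + 6x^2 + 21x + 15 ≡ 1 (mod x^3 + x^2 + 16x + 11).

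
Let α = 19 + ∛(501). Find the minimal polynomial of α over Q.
m_α(x) = x^3 - 57x^2 + 1083x - 7360

Set β = α - 19 = ∛(501), so β^3 = 501. Then (α - 19)^3 - 501 = 0, i.e. α is a root of g(x) = (x - 19)^3 - 501 = x^3 - 57x^2 + 1083x - 7360. Since g(x) = h(x - 19) where h(x) = x^3 - 501, and h is irreducible over Q (because 501 is not a perfect cube, so h has no rational root, and a monic cubic with no rational root is irreducible), g is also irreducible (irreducibility is preserved under the substitution x → x - 19). Hence m_α(x) = x^3 - 57x^2 + 1083x - 7360.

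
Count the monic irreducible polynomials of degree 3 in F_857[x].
There are 209807312 monic irreducible polynomials of degree 3 over F_857

Each element of F_{857^3} that lies in no proper subfield is a root of exactly one monic irreducible of degree 3 over F_857, and each such polynomial has 3 distinct roots in F_{857^3}. By Möbius inversion the count is N_857(3) = (1/3) Σ_{d|3} μ(3/d) · 857^d = (1/3)(μ(3)·857^1 + μ(1)·857^3) = 629421936/3 = 209807312.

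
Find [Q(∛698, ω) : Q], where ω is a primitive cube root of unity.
[Q(∛698, ω) : Q] = 6

[Q(∛698):Q] = 3 (min poly x^3 - 698, irreducible since 698 is not a perfect cube). [Q(ω):Q] = 2 (min poly x^2 + x + 1). Since Q(∛698) ⊂ R and ω ∉ R, we have ω ∉ Q(∛698), so x^2 + x + 1 remains irreducible over Q(∛698) and [Q(∛698, ω) : Q(∛698)] = 2. By the tower law, [Q(∛698, ω) : Q] = 3 · 2 = 6. (In fact Q(∛698, ω) is the splitting field of x^3 - 698 over Q.)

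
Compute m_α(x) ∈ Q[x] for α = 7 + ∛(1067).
m_α(x) = x^3 - 21x^2 + 147x - 1410

Set β = α - 7 = ∛(1067), so β^3 = 1067. Then (α - 7)^3 - 1067 = 0, i.e. α is a root of g(x) = (x - 7)^3 - 1067 = x^3 - 21x^2 + 147x - 1410. Since g(x) = h(x - 7) where h(x) = x^3 - 1067, and h is irreducible over Q (because 1067 is not a perfect cube, so h has no rational root, and a monic cubic with no rational root is irreducible), g is also irreducible (irreducibility is preserved under the substitution x → x - 7). Hence m_α(x) = x^3 - 21x^2 + 147x - 1410.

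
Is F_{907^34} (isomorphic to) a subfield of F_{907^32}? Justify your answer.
No: F_{907^34} is not a subfield of F_{907^32}

F_{p^m} embeds in F_{p^n} iff m | n. Here 34 ∤ 32 (since 32 = 0·34 + 32 with remainder 32 ≠ 0), so F_{907^34} is not a subfield of F_{907^32}. Equivalently: if it were, the tower law would give 34 = [F_{907^34}:F_907] dividing [F_{907^32}:F_907] = 32, contradiction.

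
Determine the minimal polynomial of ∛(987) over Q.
m_α(x) = x^3 - 987

α satisfies α^3 = 987, so x^3 - 987 annihilates α. By the rational root test, a rational root p/q (in lowest terms) of x^3 - 987 would satisfy p^3 = 987 q^3, forcing q = 1 and p^3 = 987; but 987 is not a perfect cube, contradiction. A monic cubic over Q with no rational root is irreducible (any nontrivial factorization would include a linear factor). Hence x^3 - 987 is the minimal polynomial of α, and in particular [Q(α):Q] = 3.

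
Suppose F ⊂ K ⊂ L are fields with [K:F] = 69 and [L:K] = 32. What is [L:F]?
[L:F] = 2208

The tower law says that for any tower of field extensions F ⊂ K ⊂ L with finite degrees, [L:F] = [L:K] · [K:F]. Here this gives [L:F] = 32 · 69 = 2208.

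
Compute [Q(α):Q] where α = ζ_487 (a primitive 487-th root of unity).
[Q(α):Q] = 486

The minimal polynomial of ζ_487 over Q is the 487-th cyclotomic polynomial Φ_487(x), which is irreducible over Q and has degree φ(487) = 486. Hence [Q(α):Q] = φ(487) = 486.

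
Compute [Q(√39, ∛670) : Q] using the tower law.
[Q(√39, ∛670) : Q] = 6

Let L = Q(√39, ∛670). Since Q(√39) ⊂ L and [Q(√39):Q] = 2, the tower law gives 2 | [L:Q]. Likewise Q(∛670) ⊂ L with [Q(∛670):Q] = 3 (because 670 is not a perfect cube), so 3 | [L:Q]. As gcd(2,3) = 1, [L:Q] is divisible by 6. Conversely L is generated over Q by √39 and ∛670, so [L:Q] ≤ 2·3 = 6. Therefore [Q(√39, ∛670) : Q] = 6.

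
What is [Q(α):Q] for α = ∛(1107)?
[Q(α):Q] = 3

The minimal polynomial of α is x^3 - 1107, irreducible over Q since 1107 is not a perfect cube (so x^3 - 1107 has no rational root). Hence [Q(α):Q] = deg(m_α) = 3.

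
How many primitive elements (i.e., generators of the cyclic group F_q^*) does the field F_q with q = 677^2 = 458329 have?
There are φ(458328) = 139776 primitive elements

F_q^* is cyclic of order q - 1 = 458328. A cyclic group of order m has exactly φ(m) generators. Here m = 458328 = 2^3 · 3 · 13^2 · 113, so the number of primitive elements is φ(458328) = 139776.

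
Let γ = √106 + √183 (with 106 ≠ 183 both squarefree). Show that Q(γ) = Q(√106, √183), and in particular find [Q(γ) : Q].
[Q(γ) : Q] = 4 (equivalently, Q(γ) = Q(√106, √183))

Obviously Q(γ) ⊆ Q(√106, √183), and [Q(√106, √183):Q] = 4 (since 106, 183 are distinct squarefree integers > 1 with 19398 not a perfect square). To show equality we compute the minimal polynomial of γ. From γ = √106 + √183: γ^2 = 106 + 2√(19398) + 183 = 289 + 2√(19398), so γ^2 - 289 = 2√(19398); squaring, (γ^2 - 289)^2 = 4·19398, i.e. γ^4 - 578γ^2 + 83521 - 77592 = 0, i.e. γ^4 - 578γ^2 + 5929 = 0. So γ is a root of x^4 - 578x^2 + 5929. This polynomial is irreducible over Q: it has no rational root (each ±√106 ± √183 is irrational), and any factorization into two quadratics over Q would force √(19398) ∈ Q (pairing opposite roots) or √106, √183 ∈ Q (other pairings), all impossible. Hence [Q(γ):Q] = 4 = [Q(√106, √183):Q], so Q(γ) = Q(√106, √183).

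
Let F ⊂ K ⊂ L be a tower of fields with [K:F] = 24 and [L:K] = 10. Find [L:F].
[L:F] = 240

The tower law says that for any tower of field extensions F ⊂ K ⊂ L with finite degrees, [L:F] = [L:K] · [K:F]. Here this gives [L:F] = 10 · 24 = 240.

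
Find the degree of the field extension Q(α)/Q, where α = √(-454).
[Q(α):Q] = 2

[Q(α):Q] equals the degree of the minimal polynomial of α. Here α^2 = -454 and x^2 + 454 is irreducible (d = -454 is squarefree, ≠ 1, hence not a square), so deg(m_α) = 2. Thus [Q(α):Q] = 2.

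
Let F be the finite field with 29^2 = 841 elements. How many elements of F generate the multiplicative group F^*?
There are φ(840) = 192 primitive elements

F_q^* is cyclic of order q - 1 = 840. A cyclic group of order m has exactly φ(m) generators. Here m = 840 = 2^3 · 3 · 5 · 7, so the number of primitive elements is φ(840) = 192.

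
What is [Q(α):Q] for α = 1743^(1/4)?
[Q(α):Q] = 4

α is a root of x^4 - 1743. By Eisenstein's criterion at the prime p = 3 (which divides the constant term 1743 but p^2 = 9 does not, since 1743 is squarefree), x^4 - 1743 is irreducible over Q. Hence [Q(α):Q] = 4.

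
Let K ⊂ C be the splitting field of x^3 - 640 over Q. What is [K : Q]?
[K : Q] = 6

The roots of x^3 - 640 are ∛640, ω∛640, ω^2∛640 where ω = e^(2πi/3) is a primitive cube root of unity, so K = Q(∛640, ω). Now [Q(∛640):Q] = 3 (since 640 is not a perfect cube, x^3 - 640 is irreducible) and [Q(ω):Q] = 2. Both 2 and 3 divide [K:Q], and [K:Q] ≤ 3·2 = 6, so [K:Q] = 6. (Equivalently: Q(∛640) ⊂ R but ω ∉ R, so [K : Q(∛640)] = 2.)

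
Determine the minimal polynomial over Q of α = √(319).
m_α(x) = x^2 - 319

α satisfies α^2 - 319 = 0, so x^2 - 319 annihilates α. Since d = 319 is squarefree and ≠ 1, it is not a perfect square in Q, so x^2 - 319 has no rational root and is therefore irreducible over Q (a degree-2 polynomial over a field is irreducible iff it has no root). Hence m_α(x) = x^2 - 319.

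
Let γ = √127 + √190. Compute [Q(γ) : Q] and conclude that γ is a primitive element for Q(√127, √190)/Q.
[Q(γ) : Q] = 4 (equivalently, Q(γ) = Q(√127, √190))

Obviously Q(γ) ⊆ Q(√127, √190), and [Q(√127, √190):Q] = 4 (since 127, 190 are distinct squarefree integers > 1 with 24130 not a perfect square). To show equality we compute the minimal polynomial of γ. From γ = √127 + √190: γ^2 = 127 + 2√(24130) + 190 = 317 + 2√(24130), so γ^2 - 317 = 2√(24130); squaring, (γ^2 - 317)^2 = 4·24130, i.e. γ^4 - 634γ^2 + 100489 - 96520 = 0, i.e. γ^4 - 634γ^2 + 3969 = 0. So γ is a root of x^4 - 634x^2 + 3969. This polynomial is irreducible over Q: it has no rational root (each ±√127 ± √190 is irrational), and any factorization into two quadratics over Q would force √(24130) ∈ Q (pairing opposite roots) or √127, √190 ∈ Q (other pairings), all impossible. Hence [Q(γ):Q] = 4 = [Q(√127, √190):Q], so Q(γ) = Q(√127, √190).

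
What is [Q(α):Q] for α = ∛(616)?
[Q(α):Q] = 3

The minimal polynomial of α is x^3 - 616, irreducible over Q since 616 is not a perfect cube (so x^3 - 616 has no rational root). Hence [Q(α):Q] = deg(m_α) = 3.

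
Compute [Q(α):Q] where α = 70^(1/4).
[Q(α):Q] = 4

α is a root of x^4 - 70. By Eisenstein's criterion at the prime p = 2 (which divides the constant term 70 but p^2 = 4 does not, since 70 is squarefree), x^4 - 70 is irreducible over Q. Hence [Q(α):Q] = 4.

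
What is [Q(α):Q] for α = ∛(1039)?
[Q(α):Q] = 3

The minimal polynomial of α is x^3 - 1039, irreducible over Q since 1039 is not a perfect cube (so x^3 - 1039 has no rational root). Hence [Q(α):Q] = deg(m_α) = 3.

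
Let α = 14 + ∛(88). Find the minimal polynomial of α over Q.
m_α(x) = x^3 - 42x^2 + 588x - 2832

Set β = α - 14 = ∛(88), so β^3 = 88. Then (α - 14)^3 - 88 = 0, i.e. α is a root of g(x) = (x - 14)^3 - 88 = x^3 - 42x^2 + 588x - 2832. Since g(x) = h(x - 14) where h(x) = x^3 - 88, and h is irreducible over Q (because 88 is not a perfect cube, so h has no rational root, and a monic cubic with no rational root is irreducible), g is also irreducible (irreducibility is preserved under the substitution x → x - 14). Hence m_α(x) = x^3 - 42x^2 + 588x - 2832.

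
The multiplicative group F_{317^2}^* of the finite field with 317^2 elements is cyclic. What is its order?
|F_{317^2}^*| = 100488

F_{317^2} has 317^2 = 100489 elements; its multiplicative group consists of all nonzero elements, so |F_{317^2}^*| = 100489 - 1 = 100488. (It is cyclic since any finite subgroup of the multiplicative group of a field is cyclic.)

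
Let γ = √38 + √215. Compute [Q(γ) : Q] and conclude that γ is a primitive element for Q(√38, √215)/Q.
[Q(γ) : Q] = 4 (equivalently, Q(γ) = Q(√38, √215))

Obviously Q(γ) ⊆ Q(√38, √215), and [Q(√38, √215):Q] = 4 (since 38, 215 are distinct squarefree integers > 1 with 8170 not a perfect square). To show equality we compute the minimal polynomial of γ. From γ = √38 + √215: γ^2 = 38 + 2√(8170) + 215 = 253 + 2√(8170), so γ^2 - 253 = 2√(8170); squaring, (γ^2 - 253)^2 = 4·8170, i.e. γ^4 - 506γ^2 + 64009 - 32680 = 0, i.e. γ^4 - 506γ^2 + 31329 = 0. So γ is a root of x^4 - 506x^2 + 31329. This polynomial is irreducible over Q: it has no rational root (each ±√38 ± √215 is irrational), and any factorization into two quadratics over Q would force √(8170) ∈ Q (pairing opposite roots) or √38, √215 ∈ Q (other pairings), all impossible. Hence [Q(γ):Q] = 4 = [Q(√38, √215):Q], so Q(γ) = Q(√38, √215).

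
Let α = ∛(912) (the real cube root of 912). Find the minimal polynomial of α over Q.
m_α(x) = x^3 - 912

α satisfies α^3 = 912, so x^3 - 912 annihilates α. By the rational root test, a rational root p/q (in lowest terms) of x^3 - 912 would satisfy p^3 = 912 q^3, forcing q = 1 and p^3 = 912; but 912 is not a perfect cube, contradiction. A monic cubic over Q with no rational root is irreducible (any nontrivial factorization would include a linear factor). Hence x^3 - 912 is the minimal polynomial of α, and in particular [Q(α):Q] = 3.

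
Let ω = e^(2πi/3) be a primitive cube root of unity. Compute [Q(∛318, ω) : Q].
[Q(∛318, ω) : Q] = 6

[Q(∛318):Q] = 3 (min poly x^3 - 318, irreducible since 318 is not a perfect cube). [Q(ω):Q] = 2 (min poly x^2 + x + 1). Since Q(∛318) ⊂ R and ω ∉ R, we have ω ∉ Q(∛318), so x^2 + x + 1 remains irreducible over Q(∛318) and [Q(∛318, ω) : Q(∛318)] = 2. By the tower law, [Q(∛318, ω) : Q] = 3 · 2 = 6. (In fact Q(∛318, ω) is the splitting field of x^3 - 318 over Q.)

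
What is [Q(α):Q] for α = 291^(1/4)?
[Q(α):Q] = 4

α is a root of x^4 - 291. By Eisenstein's criterion at the prime p = 3 (which divides the constant term 291 but p^2 = 9 does not, since 291 is squarefree), x^4 - 291 is irreducible over Q. Hence [Q(α):Q] = 4.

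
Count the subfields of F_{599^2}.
F_{599^2} has 2 subfields

The subfields of F_{p^n} are exactly the fields F_{p^d} for d | n (each is the fixed field of the unique index-d subgroup of Gal(F_{p^n}/F_p) ≅ Z/nZ). The divisors of n = 2 are {1, 2}, giving 2 subfields: F_{599^1}, F_{599^2}.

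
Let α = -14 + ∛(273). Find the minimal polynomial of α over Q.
m_α(x) = x^3 + 42x^2 + 588x + 2471

Set β = α + 14 = ∛(273), so β^3 = 273. Then (α + 14)^3 - 273 = 0, i.e. α is a root of g(x) = (x + 14)^3 - 273 = x^3 + 42x^2 + 588x + 2471. Since g(x) = h(x + 14) where h(x) = x^3 - 273, and h is irreducible over Q (because 273 is not a perfect cube, so h has no rational root, and a monic cubic with no rational root is irreducible), g is also irreducible (irreducibility is preserved under the substitution x → x + 14). Hence m_α(x) = x^3 + 42x^2 + 588x + 2471.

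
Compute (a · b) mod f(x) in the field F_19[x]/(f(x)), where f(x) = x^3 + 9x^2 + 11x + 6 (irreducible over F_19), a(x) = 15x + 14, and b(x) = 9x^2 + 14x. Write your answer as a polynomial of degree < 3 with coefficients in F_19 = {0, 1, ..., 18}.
a · b ≡ 14x^2 + 3x + 7 (mod f(x))

Multiply in F_19[x]: a(x)·b(x) = (15x + 14)·(9x^2 + 14x) = 2x^3 + 13x^2 + 6x. This has degree ≥ 3, so divide by f(x) over F_19: 2x^3 + 13x^2 + 6x = (2)·(x^3 + 9x^2 + 11x + 6) + (14x^2 + 3x + 7). Hence a·b ≡ 14x^2 + 3x + 7 (mod f). (F_19[x]/(f) is a field with 19^3 = 6859 elements since f is irreducible of degree 3.)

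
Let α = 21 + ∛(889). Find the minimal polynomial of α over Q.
m_α(x) = x^3 - 63x^2 + 1323x - 10150

Set β = α - 21 = ∛(889), so β^3 = 889. Then (α - 21)^3 - 889 = 0, i.e. α is a root of g(x) = (x - 21)^3 - 889 = x^3 - 63x^2 + 1323x - 10150. Since g(x) = h(x - 21) where h(x) = x^3 - 889, and h is irreducible over Q (because 889 is not a perfect cube, so h has no rational root, and a monic cubic with no rational root is irreducible), g is also irreducible (irreducibility is preserved under the substitution x → x - 21). Hence m_α(x) = x^3 - 63x^2 + 1323x - 10150.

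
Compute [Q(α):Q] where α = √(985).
[Q(α):Q] = 2

[Q(α):Q] equals the degree of the minimal polynomial of α. Here α^2 = 985 and x^2 - 985 is irreducible (d = 985 is squarefree, ≠ 1, hence not a square), so deg(m_α) = 2. Thus [Q(α):Q] = 2.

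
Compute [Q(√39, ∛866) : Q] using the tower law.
[Q(√39, ∛866) : Q] = 6

Let L = Q(√39, ∛866). Since Q(√39) ⊂ L and [Q(√39):Q] = 2, the tower law gives 2 | [L:Q]. Likewise Q(∛866) ⊂ L with [Q(∛866):Q] = 3 (because 866 is not a perfect cube), so 3 | [L:Q]. As gcd(2,3) = 1, [L:Q] is divisible by 6. Conversely L is generated over Q by √39 and ∛866, so [L:Q] ≤ 2·3 = 6. Therefore [Q(√39, ∛866) : Q] = 6.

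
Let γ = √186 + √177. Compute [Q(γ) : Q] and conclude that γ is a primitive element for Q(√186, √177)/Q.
[Q(γ) : Q] = 4 (equivalently, Q(γ) = Q(√186, √177))

Obviously Q(γ) ⊆ Q(√186, √177), and [Q(√186, √177):Q] = 4 (since 186, 177 are distinct squarefree integers > 1 with 32922 not a perfect square). To show equality we compute the minimal polynomial of γ. From γ = √186 + √177: γ^2 = 186 + 2√(32922) + 177 = 363 + 2√(32922), so γ^2 - 363 = 2√(32922); squaring, (γ^2 - 363)^2 = 4·32922, i.e. γ^4 - 726γ^2 + 131769 - 131688 = 0, i.e. γ^4 - 726γ^2 + 81 = 0. So γ is a root of x^4 - 726x^2 + 81. This polynomial is irreducible over Q: it has no rational root (each ±√186 ± √177 is irrational), and any factorization into two quadratics over Q would force √(32922) ∈ Q (pairing opposite roots) or √186, √177 ∈ Q (other pairings), all impossible. Hence [Q(γ):Q] = 4 = [Q(√186, √177):Q], so Q(γ) = Q(√186, √177).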